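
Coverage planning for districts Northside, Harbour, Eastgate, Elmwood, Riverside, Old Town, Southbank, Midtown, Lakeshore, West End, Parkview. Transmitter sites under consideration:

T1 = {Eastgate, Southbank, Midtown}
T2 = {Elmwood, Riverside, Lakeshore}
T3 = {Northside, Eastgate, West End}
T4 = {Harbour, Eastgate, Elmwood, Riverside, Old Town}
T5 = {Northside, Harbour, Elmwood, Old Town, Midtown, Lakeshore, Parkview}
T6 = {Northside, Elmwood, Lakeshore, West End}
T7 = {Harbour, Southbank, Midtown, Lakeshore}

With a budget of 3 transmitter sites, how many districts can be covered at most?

Choosing T1, T2, T5 covers {Northside, Harbour, Eastgate, Elmwood, Riverside, Old Town, Southbank, Midtown, Lakeshore, Parkview} — 10 districts.
No choice of 3 transmitter sites does better; here West End is left uncovered.

10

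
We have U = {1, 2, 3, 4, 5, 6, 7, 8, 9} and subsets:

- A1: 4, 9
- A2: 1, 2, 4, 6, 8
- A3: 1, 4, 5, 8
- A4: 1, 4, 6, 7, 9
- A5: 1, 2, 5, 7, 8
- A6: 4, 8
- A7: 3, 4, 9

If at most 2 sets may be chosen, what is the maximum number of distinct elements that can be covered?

8

Choosing A4, A5 covers {1, 2, 4, 5, 6, 7, 8, 9} — 8 elements.
No choice of 2 sets does better; here 3 is left uncovered.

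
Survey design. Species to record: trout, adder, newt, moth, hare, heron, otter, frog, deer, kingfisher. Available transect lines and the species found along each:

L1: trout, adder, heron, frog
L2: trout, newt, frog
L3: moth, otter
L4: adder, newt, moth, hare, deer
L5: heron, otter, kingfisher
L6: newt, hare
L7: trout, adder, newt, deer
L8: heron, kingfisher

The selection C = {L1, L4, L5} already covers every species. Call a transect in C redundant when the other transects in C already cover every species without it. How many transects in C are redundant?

Drop L1: trout, frog uncovered — not redundant.
Drop L4: newt, moth, hare, deer uncovered — not redundant.
Drop L5: otter, kingfisher uncovered — not redundant.
None of the transects in C is redundant.

0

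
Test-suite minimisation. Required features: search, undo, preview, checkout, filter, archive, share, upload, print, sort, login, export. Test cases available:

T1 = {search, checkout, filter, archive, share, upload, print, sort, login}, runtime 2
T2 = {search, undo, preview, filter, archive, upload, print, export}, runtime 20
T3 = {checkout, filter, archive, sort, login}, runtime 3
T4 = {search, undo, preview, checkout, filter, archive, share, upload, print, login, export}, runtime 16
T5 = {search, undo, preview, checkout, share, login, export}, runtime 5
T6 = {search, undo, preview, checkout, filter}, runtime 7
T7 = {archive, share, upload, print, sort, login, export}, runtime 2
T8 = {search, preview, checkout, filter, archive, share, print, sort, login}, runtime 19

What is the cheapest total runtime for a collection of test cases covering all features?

T1, T5 cover every feature at runtime 2 + 5 = 7.
Any cover uses at least 2 test cases; among all covering selections none totals below 7.

7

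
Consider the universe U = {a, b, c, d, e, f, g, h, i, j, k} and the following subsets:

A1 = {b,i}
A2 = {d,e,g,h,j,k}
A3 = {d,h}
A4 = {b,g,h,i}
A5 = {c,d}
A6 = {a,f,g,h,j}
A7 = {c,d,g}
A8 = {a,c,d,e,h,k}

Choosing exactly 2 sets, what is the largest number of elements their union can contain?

9

Choosing A4, A8 covers {a, b, c, d, e, g, h, i, k} — 9 elements.
No choice of 2 sets does better; here f, j are left uncovered.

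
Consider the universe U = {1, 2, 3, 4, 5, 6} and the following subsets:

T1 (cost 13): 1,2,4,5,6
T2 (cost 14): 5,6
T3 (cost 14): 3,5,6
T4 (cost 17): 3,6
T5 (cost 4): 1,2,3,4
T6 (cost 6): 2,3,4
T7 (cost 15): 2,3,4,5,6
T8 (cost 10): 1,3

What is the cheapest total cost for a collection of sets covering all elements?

17

T1, T5 cover every element at cost 13 + 4 = 17.
Any cover uses at least 2 sets; among all covering selections none totals below 17.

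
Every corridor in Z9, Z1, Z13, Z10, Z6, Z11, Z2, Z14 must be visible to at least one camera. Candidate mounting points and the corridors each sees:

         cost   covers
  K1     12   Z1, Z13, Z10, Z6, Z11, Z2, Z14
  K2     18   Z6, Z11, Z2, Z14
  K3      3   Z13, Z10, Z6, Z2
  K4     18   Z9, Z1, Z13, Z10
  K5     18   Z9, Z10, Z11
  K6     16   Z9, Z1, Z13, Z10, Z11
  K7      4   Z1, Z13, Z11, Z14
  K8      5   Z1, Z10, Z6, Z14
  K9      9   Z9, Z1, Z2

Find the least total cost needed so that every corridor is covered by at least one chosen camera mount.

K3, K7, K9 cover every corridor at cost 3 + 4 + 9 = 16.
Any cover uses at least 2 camera mounts; among all covering selections none totals below 16.

16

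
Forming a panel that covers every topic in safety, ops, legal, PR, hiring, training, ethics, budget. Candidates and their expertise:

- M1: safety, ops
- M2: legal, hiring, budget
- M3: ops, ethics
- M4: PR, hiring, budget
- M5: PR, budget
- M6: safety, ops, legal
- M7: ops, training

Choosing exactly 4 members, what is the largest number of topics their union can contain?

8

Choosing M3, M4, M6, M7 covers {safety, ops, legal, PR, hiring, training, ethics, budget} — 8 topics.
That is all 8 topics.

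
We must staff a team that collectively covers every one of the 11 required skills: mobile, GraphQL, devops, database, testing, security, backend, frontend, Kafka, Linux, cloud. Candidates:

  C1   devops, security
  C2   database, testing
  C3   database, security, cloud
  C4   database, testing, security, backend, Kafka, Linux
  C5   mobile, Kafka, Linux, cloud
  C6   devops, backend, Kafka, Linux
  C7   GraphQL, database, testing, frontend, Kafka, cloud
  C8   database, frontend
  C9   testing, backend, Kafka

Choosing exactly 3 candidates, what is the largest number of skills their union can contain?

Choosing C1, C4, C7 covers {GraphQL, devops, database, testing, security, backend, frontend, Kafka, Linux, cloud} — 10 skills.
No choice of 3 candidates does better; here mobile is left uncovered.

10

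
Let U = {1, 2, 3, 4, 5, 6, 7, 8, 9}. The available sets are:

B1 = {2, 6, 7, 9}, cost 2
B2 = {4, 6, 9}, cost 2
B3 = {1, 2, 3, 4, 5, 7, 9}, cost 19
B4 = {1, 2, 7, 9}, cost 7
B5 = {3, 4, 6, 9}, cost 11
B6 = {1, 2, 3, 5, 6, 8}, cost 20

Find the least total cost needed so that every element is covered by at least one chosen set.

B1, B2, B6 cover every element at cost 2 + 2 + 20 = 24.
Any cover uses at least 2 sets; among all covering selections none totals below 24.

24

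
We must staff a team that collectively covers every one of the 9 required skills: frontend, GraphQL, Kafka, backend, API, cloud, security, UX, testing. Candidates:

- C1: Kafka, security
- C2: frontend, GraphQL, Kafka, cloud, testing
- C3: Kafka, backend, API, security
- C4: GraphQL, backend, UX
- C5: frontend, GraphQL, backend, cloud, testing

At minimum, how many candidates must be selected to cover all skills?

3

C2, C3, C4 together cover {frontend, GraphQL, Kafka, backend, API, cloud, security, UX, testing} — every skill.
No 2 of the 5 candidates cover everything (all 10 pairs fall short), so 3 is minimum.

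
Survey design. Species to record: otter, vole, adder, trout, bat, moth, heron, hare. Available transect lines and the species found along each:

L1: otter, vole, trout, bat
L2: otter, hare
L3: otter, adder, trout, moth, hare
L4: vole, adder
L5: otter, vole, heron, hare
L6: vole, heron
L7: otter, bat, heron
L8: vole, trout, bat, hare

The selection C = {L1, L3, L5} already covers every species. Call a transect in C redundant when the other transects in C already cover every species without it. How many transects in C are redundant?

0

Drop L1: bat uncovered — not redundant.
Drop L3: adder, moth uncovered — not redundant.
Drop L5: heron uncovered — not redundant.
None of the transects in C is redundant.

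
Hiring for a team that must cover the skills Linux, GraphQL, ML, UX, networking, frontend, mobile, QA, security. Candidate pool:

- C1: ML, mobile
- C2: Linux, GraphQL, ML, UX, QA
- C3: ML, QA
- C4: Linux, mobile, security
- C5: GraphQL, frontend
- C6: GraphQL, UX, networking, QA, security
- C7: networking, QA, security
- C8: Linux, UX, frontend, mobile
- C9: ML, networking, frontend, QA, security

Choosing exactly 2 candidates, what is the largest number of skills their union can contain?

8

Choosing C2, C9 covers {Linux, GraphQL, ML, UX, networking, frontend, QA, security} — 8 skills.
No choice of 2 candidates does better; here mobile is left uncovered.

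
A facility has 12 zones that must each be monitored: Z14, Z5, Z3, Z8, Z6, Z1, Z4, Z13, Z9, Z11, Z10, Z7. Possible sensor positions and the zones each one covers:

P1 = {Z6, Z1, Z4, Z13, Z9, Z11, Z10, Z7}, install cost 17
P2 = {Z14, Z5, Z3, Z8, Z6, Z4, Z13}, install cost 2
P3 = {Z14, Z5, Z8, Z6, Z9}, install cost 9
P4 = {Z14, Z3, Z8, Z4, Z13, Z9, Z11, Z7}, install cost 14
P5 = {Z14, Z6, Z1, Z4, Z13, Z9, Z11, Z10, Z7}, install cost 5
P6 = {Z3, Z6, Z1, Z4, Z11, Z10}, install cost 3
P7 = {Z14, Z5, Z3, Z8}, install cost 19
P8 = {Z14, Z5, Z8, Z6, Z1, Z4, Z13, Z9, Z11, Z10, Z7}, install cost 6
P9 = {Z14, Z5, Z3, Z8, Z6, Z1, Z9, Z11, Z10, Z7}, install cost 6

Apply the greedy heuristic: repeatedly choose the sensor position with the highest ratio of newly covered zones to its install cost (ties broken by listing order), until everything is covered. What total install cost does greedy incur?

Pick 1: P2 adds 7 new (Z14, Z5, Z3, Z8, Z6, Z4, Z13) at install cost 2 (ratio 7/2).
Pick 2: P5 adds 5 new (Z1, Z9, Z11, Z10, Z7) at install cost 5 (ratio 5/5).
Greedy total install cost: 2 + 5 = 7.

7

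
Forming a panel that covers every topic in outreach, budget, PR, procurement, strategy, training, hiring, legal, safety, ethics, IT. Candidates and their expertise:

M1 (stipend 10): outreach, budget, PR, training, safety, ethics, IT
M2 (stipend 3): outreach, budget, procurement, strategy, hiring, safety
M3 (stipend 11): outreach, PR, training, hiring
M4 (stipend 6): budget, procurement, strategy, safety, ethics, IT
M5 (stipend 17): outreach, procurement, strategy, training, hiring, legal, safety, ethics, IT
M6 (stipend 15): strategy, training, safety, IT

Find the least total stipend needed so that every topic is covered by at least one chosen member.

27

M1, M5 cover every topic at stipend 10 + 17 = 27.
Any cover uses at least 2 members; among all covering selections none totals below 27.
Greedy by coverage-per-stipend would pick M2, M1, M5 for 30 — worse than the optimum 27.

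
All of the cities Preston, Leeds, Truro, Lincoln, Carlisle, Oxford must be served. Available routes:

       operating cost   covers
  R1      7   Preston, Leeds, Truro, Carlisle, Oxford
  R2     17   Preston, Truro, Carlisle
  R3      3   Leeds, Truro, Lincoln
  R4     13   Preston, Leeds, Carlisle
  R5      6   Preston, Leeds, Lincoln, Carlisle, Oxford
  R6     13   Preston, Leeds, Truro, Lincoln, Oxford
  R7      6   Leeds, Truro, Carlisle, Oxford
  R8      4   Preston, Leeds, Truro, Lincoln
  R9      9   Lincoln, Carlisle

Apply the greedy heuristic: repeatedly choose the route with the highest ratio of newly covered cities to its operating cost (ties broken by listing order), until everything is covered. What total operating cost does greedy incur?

9

Pick 1: R3 adds 3 new (Leeds, Truro, Lincoln) at operating cost 3 (ratio 3/3).
Pick 2: R5 adds 3 new (Preston, Carlisle, Oxford) at operating cost 6 (ratio 3/6).
Greedy total operating cost: 3 + 6 = 9.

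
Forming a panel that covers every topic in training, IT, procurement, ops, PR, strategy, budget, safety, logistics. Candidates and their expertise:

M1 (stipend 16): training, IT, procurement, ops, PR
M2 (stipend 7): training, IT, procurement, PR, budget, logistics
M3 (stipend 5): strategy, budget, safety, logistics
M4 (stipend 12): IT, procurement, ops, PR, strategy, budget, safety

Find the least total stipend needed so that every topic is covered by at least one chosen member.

19

M2, M4 cover every topic at stipend 7 + 12 = 19.
Any cover uses at least 2 members; among all covering selections none totals below 19.
Greedy by coverage-per-stipend would pick M2, M3, M4 for 24 — worse than the optimum 19.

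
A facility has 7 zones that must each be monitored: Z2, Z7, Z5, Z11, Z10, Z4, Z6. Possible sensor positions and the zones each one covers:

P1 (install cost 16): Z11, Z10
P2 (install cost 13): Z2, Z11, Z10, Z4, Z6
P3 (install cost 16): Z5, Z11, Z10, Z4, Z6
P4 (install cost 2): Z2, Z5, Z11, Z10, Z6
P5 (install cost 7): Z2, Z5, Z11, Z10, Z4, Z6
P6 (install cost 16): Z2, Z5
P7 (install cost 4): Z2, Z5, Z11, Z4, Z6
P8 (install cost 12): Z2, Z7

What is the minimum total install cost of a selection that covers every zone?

18

P4, P7, P8 cover every zone at install cost 2 + 4 + 12 = 18.
Any cover uses at least 2 sensor positions; among all covering selections none totals below 18.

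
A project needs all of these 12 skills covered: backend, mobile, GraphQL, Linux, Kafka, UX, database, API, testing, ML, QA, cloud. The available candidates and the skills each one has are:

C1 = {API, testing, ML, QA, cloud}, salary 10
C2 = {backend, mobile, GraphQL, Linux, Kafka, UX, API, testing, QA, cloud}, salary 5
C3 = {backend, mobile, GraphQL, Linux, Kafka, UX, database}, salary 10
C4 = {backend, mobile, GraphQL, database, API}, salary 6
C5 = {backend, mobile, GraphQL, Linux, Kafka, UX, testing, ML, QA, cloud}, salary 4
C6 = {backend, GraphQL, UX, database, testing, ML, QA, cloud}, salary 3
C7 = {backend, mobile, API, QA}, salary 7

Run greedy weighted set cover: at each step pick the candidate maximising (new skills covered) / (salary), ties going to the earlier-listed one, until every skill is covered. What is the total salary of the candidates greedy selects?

Pick 1: C6 adds 8 new (backend, GraphQL, UX, database, testing, ML, QA, cloud) at salary 3 (ratio 8/3).
Pick 2: C2 adds 4 new (mobile, Linux, Kafka, API) at salary 5 (ratio 4/5).
Greedy total salary: 3 + 5 = 8.

8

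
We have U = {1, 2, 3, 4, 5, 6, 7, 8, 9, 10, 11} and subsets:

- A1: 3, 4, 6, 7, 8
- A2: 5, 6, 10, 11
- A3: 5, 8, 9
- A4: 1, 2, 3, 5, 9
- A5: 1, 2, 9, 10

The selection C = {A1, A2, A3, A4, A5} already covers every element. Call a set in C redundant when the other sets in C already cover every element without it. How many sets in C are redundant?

3

Drop A1: 4, 7 uncovered — not redundant.
Drop A2: 11 uncovered — not redundant.
Drop A3: the rest still cover every element — redundant.
Drop A4: the rest still cover every element — redundant.
Drop A5: the rest still cover every element — redundant.
3 redundant: A3, A4, A5.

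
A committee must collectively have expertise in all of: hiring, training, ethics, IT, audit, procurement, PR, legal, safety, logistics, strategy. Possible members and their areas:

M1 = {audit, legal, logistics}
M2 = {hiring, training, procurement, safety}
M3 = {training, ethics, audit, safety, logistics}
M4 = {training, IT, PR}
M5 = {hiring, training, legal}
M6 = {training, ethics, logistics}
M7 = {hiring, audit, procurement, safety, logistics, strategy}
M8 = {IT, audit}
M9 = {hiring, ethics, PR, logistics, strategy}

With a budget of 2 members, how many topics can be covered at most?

9

Choosing M4, M7 covers {hiring, training, IT, audit, procurement, PR, safety, logistics, strategy} — 9 topics.
No choice of 2 members does better; here ethics, legal are left uncovered.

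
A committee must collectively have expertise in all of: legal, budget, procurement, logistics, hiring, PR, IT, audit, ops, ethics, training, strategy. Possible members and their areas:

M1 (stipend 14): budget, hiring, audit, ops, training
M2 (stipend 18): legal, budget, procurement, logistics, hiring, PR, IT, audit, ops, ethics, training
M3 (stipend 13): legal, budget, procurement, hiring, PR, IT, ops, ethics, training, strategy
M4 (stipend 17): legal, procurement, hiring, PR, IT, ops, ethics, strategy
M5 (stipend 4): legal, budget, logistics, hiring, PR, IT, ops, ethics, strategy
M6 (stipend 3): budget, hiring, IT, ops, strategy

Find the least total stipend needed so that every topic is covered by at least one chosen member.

21

M2, M6 cover every topic at stipend 18 + 3 = 21.
Any cover uses at least 2 members; among all covering selections none totals below 21.
Greedy by coverage-per-stipend would pick M5, M2 for 22 — worse than the optimum 21.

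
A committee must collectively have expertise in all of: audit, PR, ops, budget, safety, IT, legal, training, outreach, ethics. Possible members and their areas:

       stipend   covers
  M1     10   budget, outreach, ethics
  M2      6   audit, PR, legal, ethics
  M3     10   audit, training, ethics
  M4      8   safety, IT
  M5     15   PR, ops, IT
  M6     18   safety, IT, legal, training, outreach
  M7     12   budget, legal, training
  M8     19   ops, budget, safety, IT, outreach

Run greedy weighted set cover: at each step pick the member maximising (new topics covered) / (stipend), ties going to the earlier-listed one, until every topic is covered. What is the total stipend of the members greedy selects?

Pick 1: M2 adds 4 new (audit, PR, legal, ethics) at stipend 6 (ratio 4/6).
Pick 2: M8 adds 5 new (ops, budget, safety, IT, outreach) at stipend 19 (ratio 5/19).
Pick 3: M3 adds 1 new (training) at stipend 10 (ratio 1/10).
Greedy total stipend: 6 + 19 + 10 = 35.

35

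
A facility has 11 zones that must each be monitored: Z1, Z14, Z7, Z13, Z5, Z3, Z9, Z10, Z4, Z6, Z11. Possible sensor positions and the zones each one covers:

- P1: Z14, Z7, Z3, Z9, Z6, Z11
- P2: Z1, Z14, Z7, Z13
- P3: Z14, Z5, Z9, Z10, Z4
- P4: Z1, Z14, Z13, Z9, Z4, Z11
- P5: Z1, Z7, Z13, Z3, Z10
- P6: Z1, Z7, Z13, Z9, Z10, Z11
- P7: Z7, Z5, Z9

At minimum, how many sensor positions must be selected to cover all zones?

P1, P2, P3 together cover {Z1, Z14, Z7, Z13, Z5, Z3, Z9, Z10, Z4, Z6, Z11} — every zone.
No 2 of the 7 sensor positions cover everything (all 21 pairs fall short), so 3 is minimum.

3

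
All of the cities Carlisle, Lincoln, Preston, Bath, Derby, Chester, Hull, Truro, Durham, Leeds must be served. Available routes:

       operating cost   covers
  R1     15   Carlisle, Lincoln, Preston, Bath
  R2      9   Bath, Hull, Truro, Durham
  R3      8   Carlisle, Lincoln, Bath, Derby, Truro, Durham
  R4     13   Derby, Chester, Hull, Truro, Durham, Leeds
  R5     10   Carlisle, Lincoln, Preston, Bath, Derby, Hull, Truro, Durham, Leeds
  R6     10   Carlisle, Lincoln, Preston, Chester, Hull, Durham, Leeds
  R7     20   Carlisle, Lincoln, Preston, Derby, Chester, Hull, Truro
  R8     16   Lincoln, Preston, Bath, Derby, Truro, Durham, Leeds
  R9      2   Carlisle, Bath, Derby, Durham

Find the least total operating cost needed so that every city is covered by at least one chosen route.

R3, R6 cover every city at operating cost 8 + 10 = 18.
Any cover uses at least 2 routes; among all covering selections none totals below 18.
Greedy by coverage-per-operating cost would pick R9, R5, R6 for 22 — worse than the optimum 18.

18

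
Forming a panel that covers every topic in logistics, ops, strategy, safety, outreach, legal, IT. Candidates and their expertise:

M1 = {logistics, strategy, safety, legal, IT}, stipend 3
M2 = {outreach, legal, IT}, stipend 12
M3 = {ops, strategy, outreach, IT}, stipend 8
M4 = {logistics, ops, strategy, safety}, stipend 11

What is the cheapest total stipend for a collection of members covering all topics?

M1, M3 cover every topic at stipend 3 + 8 = 11.
Any cover uses at least 2 members; among all covering selections none totals below 11.

11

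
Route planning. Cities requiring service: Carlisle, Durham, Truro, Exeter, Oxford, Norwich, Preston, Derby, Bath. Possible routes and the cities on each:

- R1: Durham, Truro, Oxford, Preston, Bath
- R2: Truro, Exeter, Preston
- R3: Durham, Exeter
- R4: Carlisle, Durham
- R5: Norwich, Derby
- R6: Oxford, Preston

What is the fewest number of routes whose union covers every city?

R1, R2, R4, R5 together cover {Carlisle, Durham, Truro, Exeter, Oxford, Norwich, Preston, Derby, Bath} — every city.
No 3 of the 6 routes cover everything (all 20 triples fall short), so 4 is minimum.

4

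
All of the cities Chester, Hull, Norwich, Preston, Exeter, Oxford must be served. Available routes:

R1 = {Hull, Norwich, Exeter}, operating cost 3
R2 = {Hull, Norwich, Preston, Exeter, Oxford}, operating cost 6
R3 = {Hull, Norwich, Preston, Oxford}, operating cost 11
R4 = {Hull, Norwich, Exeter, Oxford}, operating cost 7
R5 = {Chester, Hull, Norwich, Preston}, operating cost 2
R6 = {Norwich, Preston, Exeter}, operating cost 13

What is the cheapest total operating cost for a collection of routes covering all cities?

R2, R5 cover every city at operating cost 6 + 2 = 8.
Any cover uses at least 2 routes; among all covering selections none totals below 8.
Greedy by coverage-per-operating cost would pick R5, R1, R2 for 11 — worse than the optimum 8.

8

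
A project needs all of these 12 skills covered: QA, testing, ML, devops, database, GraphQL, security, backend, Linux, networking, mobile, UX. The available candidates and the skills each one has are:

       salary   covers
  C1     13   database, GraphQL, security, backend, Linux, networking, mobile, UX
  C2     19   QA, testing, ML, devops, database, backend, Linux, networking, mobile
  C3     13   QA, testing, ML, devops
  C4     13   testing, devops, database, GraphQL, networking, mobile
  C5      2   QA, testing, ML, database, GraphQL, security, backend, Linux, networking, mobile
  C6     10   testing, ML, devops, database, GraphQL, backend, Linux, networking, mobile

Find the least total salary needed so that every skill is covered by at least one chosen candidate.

C1, C5, C6 cover every skill at salary 13 + 2 + 10 = 25.
Any cover uses at least 2 candidates; among all covering selections none totals below 25.

25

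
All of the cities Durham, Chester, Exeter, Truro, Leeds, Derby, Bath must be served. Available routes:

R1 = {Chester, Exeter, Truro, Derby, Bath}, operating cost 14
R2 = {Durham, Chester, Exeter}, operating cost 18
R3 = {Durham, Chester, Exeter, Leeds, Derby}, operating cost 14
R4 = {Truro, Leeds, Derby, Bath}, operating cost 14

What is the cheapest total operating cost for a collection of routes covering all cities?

28

R1, R3 cover every city at operating cost 14 + 14 = 28.
Any cover uses at least 2 routes; among all covering selections none totals below 28.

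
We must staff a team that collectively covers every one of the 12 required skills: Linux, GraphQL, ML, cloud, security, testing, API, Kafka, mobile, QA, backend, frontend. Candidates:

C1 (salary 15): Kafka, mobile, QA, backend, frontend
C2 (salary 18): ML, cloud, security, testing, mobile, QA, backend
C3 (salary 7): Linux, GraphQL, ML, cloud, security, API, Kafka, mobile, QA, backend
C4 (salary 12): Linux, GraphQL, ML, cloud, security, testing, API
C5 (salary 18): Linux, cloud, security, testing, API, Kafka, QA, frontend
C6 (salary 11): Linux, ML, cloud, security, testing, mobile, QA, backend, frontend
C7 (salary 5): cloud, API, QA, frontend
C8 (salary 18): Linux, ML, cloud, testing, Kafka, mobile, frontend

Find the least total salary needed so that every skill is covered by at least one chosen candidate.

18

C3, C6 cover every skill at salary 7 + 11 = 18.
Any cover uses at least 2 candidates; among all covering selections none totals below 18.
Greedy by coverage-per-salary would pick C3, C7, C6 for 23 — worse than the optimum 18.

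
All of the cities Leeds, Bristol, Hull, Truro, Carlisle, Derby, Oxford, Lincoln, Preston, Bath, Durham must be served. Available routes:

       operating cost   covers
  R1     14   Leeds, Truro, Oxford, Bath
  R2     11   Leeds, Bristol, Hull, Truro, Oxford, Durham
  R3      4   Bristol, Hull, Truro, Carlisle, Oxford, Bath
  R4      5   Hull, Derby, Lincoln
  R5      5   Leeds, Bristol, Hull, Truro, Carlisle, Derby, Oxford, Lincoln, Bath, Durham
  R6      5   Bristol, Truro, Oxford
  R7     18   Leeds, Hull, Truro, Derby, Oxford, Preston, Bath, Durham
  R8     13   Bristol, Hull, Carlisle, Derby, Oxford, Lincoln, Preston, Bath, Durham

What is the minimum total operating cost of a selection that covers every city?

R5, R8 cover every city at operating cost 5 + 13 = 18.
Any cover uses at least 2 routes; among all covering selections none totals below 18.

18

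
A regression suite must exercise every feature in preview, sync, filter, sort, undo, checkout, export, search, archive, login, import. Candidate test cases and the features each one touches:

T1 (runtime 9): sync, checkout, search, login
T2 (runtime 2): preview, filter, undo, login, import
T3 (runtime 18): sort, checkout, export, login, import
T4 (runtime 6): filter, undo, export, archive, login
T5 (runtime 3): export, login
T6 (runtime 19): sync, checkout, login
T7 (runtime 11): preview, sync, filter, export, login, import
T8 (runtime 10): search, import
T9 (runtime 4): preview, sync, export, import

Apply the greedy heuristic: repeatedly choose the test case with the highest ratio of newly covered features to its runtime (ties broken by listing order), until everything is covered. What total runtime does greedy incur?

39

Pick 1: T2 adds 5 new (preview, filter, undo, login, import) at runtime 2 (ratio 5/2).
Pick 2: T9 adds 2 new (sync, export) at runtime 4 (ratio 2/4).
Pick 3: T1 adds 2 new (checkout, search) at runtime 9 (ratio 2/9).
Pick 4: T4 adds 1 new (archive) at runtime 6 (ratio 1/6).
Pick 5: T3 adds 1 new (sort) at runtime 18 (ratio 1/18).
Greedy total runtime: 2 + 4 + 9 + 6 + 18 = 39. (The true optimum is 35, so greedy overshoots here.)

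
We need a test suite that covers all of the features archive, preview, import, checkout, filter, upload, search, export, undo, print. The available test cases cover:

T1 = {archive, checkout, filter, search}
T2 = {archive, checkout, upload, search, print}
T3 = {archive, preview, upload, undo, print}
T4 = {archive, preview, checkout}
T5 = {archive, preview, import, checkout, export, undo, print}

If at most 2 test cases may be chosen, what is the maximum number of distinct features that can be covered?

9

Choosing T1, T5 covers {archive, preview, import, checkout, filter, search, export, undo, print} — 9 features.
No choice of 2 test cases does better; here upload is left uncovered.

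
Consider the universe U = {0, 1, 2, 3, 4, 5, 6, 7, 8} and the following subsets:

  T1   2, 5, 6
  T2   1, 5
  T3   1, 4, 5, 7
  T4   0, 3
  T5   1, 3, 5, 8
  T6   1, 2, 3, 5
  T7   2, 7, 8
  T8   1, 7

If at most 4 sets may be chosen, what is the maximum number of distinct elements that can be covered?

9

Choosing T1, T3, T4, T5 covers {0, 1, 2, 3, 4, 5, 6, 7, 8} — 9 elements.
That is all 9 elements.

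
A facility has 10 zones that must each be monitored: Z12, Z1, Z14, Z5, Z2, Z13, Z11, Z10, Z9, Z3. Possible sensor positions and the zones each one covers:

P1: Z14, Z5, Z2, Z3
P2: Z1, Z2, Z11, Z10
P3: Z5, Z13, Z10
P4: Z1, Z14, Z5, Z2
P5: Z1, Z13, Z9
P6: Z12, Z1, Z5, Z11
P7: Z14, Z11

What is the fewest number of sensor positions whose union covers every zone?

P1, P2, P5, P6 together cover {Z12, Z1, Z14, Z5, Z2, Z13, Z11, Z10, Z9, Z3} — every zone.
No 3 of the 7 sensor positions cover everything (all 35 triples fall short), so 4 is minimum.

4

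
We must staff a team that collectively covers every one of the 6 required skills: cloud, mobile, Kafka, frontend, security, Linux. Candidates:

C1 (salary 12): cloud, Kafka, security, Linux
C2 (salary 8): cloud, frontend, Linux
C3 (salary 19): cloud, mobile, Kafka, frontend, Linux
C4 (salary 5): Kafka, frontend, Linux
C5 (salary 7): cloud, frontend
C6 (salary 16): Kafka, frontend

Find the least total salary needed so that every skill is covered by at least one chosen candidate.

C1, C3 cover every skill at salary 12 + 19 = 31.
Any cover uses at least 2 candidates; among all covering selections none totals below 31.
Greedy by coverage-per-salary would pick C4, C1, C3 for 36 — worse than the optimum 31.

31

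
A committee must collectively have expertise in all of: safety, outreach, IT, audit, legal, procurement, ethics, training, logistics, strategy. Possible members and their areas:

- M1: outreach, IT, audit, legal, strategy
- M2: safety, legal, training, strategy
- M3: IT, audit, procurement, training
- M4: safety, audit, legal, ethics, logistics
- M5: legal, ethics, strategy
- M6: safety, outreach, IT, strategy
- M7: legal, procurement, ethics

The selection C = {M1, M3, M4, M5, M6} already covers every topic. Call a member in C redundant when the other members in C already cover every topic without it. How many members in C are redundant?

Drop M1: the rest still cover every topic — redundant.
Drop M3: procurement, training uncovered — not redundant.
Drop M4: logistics uncovered — not redundant.
Drop M5: the rest still cover every topic — redundant.
Drop M6: the rest still cover every topic — redundant.
3 redundant: M1, M5, M6.

3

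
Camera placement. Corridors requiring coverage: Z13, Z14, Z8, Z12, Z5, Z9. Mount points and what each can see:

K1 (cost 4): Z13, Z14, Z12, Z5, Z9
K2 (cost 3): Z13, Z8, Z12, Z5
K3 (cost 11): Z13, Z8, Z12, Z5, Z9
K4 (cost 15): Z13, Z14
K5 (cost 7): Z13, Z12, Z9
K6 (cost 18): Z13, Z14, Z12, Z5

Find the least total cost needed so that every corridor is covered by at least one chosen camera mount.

7

K1, K2 cover every corridor at cost 4 + 3 = 7.
Any cover uses at least 2 camera mounts; among all covering selections none totals below 7.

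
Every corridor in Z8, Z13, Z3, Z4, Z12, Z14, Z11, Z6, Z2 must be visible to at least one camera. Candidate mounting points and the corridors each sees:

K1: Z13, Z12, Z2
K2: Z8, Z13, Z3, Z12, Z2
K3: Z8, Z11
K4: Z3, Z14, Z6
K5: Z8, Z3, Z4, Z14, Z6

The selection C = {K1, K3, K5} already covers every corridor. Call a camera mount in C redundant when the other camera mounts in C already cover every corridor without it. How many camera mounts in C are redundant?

0

Drop K1: Z13, Z12, Z2 uncovered — not redundant.
Drop K3: Z11 uncovered — not redundant.
Drop K5: Z3, Z4, Z14, Z6 uncovered — not redundant.
None of the camera mounts in C is redundant.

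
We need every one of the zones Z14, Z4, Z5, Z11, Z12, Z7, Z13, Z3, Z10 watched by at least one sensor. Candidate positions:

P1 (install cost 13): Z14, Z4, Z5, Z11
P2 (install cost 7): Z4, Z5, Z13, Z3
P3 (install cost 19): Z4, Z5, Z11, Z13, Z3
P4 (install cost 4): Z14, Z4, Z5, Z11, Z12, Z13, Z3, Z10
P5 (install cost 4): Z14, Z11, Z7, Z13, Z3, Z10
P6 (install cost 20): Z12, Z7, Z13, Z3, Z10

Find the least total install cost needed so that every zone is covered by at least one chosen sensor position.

8

P4, P5 cover every zone at install cost 4 + 4 = 8.
Any cover uses at least 2 sensor positions; among all covering selections none totals below 8.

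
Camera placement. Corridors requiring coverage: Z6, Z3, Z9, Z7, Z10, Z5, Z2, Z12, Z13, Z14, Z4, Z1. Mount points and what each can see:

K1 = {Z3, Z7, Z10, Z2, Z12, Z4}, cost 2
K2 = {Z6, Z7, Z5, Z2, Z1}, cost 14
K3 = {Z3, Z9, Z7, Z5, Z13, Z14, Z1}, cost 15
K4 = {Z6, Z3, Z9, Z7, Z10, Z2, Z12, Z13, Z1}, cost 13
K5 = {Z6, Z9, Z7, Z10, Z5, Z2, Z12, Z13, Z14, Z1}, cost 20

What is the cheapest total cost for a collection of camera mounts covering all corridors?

K1, K5 cover every corridor at cost 2 + 20 = 22.
Any cover uses at least 2 camera mounts; among all covering selections none totals below 22.
Greedy by coverage-per-cost would pick K1, K3, K4 for 30 — worse than the optimum 22.

22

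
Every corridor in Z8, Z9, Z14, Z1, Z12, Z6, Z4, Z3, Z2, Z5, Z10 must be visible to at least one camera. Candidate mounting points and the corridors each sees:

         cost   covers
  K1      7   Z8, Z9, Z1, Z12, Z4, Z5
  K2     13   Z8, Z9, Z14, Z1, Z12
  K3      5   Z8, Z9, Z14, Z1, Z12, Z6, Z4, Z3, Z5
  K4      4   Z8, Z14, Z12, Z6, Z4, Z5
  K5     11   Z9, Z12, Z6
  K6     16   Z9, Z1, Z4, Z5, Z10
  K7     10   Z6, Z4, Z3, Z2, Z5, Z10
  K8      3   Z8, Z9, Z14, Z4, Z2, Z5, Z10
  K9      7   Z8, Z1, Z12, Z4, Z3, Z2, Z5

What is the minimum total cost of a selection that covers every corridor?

8

K3, K8 cover every corridor at cost 5 + 3 = 8.
Any cover uses at least 2 camera mounts; among all covering selections none totals below 8.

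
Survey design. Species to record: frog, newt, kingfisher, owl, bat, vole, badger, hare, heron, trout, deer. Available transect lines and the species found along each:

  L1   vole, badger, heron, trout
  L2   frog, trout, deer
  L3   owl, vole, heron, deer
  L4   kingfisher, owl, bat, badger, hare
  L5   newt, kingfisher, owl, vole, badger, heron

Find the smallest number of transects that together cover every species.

3

L2, L4, L5 together cover {frog, newt, kingfisher, owl, bat, vole, badger, hare, heron, trout, deer} — every species.
No 2 of the 5 transects cover everything (all 10 pairs fall short), so 3 is minimum.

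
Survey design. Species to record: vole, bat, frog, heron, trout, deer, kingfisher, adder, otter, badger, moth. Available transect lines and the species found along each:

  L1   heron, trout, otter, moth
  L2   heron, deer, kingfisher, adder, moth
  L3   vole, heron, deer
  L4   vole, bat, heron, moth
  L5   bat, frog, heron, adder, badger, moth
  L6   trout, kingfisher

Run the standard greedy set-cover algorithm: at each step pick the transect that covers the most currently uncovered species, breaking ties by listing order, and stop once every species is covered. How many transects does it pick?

Pick 1: L5 covers 6 new species (bat, frog, heron, adder, badger, moth).
Pick 2: L1 covers 2 new species (trout, otter).
Pick 3: L2 covers 2 new species (deer, kingfisher).
Pick 4: L3 covers 1 new species (vole).
Greedy uses 4 transects.

4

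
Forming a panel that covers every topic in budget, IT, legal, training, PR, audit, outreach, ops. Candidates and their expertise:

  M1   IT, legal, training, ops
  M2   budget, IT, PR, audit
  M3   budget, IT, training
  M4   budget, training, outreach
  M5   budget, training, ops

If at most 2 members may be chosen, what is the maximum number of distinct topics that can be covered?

7

Choosing M1, M2 covers {budget, IT, legal, training, PR, audit, ops} — 7 topics.
No choice of 2 members does better; here outreach is left uncovered.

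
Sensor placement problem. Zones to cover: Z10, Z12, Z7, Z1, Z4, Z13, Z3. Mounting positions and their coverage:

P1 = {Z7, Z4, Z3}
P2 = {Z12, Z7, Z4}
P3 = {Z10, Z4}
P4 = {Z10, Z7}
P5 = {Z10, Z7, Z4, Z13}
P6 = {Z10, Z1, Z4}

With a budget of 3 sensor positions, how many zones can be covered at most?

Choosing P1, P2, P5 covers {Z10, Z12, Z7, Z4, Z13, Z3} — 6 zones.
No choice of 3 sensor positions does better; here Z1 is left uncovered.

6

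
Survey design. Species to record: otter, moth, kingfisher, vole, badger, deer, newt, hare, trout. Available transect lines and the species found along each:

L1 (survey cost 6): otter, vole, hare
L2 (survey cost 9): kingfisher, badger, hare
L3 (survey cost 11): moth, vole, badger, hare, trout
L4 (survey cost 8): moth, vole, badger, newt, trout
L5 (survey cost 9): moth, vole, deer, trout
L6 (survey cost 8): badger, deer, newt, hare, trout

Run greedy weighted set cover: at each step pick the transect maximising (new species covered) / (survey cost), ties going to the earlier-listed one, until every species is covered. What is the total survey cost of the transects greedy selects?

Pick 1: L4 adds 5 new (moth, vole, badger, newt, trout) at survey cost 8 (ratio 5/8).
Pick 2: L1 adds 2 new (otter, hare) at survey cost 6 (ratio 2/6).
Pick 3: L6 adds 1 new (deer) at survey cost 8 (ratio 1/8).
Pick 4: L2 adds 1 new (kingfisher) at survey cost 9 (ratio 1/9).
Greedy total survey cost: 8 + 6 + 8 + 9 = 31.

31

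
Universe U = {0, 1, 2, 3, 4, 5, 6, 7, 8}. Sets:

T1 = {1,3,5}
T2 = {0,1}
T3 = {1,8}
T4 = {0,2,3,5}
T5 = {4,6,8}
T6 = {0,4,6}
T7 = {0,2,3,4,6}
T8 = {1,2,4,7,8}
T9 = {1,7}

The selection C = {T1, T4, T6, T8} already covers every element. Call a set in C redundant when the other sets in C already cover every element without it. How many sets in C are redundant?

2

Drop T1: the rest still cover every element — redundant.
Drop T4: the rest still cover every element — redundant.
Drop T6: 6 uncovered — not redundant.
Drop T8: 7, 8 uncovered — not redundant.
2 redundant: T1, T4.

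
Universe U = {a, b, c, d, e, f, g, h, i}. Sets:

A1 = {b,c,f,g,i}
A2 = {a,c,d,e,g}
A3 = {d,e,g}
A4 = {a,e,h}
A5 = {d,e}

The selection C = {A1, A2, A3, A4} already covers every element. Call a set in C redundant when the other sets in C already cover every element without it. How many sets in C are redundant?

2

Drop A1: b, f, i uncovered — not redundant.
Drop A2: the rest still cover every element — redundant.
Drop A3: the rest still cover every element — redundant.
Drop A4: h uncovered — not redundant.
2 redundant: A2, A3.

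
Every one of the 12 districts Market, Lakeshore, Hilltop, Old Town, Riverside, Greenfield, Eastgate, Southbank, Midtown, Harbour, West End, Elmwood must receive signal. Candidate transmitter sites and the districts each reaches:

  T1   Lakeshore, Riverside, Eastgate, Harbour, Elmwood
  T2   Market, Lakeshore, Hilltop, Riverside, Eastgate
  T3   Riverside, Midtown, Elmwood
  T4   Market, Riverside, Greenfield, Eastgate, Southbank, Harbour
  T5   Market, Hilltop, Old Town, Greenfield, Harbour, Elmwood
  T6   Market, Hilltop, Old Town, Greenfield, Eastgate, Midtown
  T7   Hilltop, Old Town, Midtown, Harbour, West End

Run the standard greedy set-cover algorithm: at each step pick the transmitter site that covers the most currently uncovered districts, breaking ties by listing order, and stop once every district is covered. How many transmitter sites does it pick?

Pick 1: T4 covers 6 new districts (Market, Riverside, Greenfield, Eastgate, Southbank, Harbour).
Pick 2: T7 covers 4 new districts (Hilltop, Old Town, Midtown, West End).
Pick 3: T1 covers 2 new districts (Lakeshore, Elmwood).
Greedy uses 3 transmitter sites.

3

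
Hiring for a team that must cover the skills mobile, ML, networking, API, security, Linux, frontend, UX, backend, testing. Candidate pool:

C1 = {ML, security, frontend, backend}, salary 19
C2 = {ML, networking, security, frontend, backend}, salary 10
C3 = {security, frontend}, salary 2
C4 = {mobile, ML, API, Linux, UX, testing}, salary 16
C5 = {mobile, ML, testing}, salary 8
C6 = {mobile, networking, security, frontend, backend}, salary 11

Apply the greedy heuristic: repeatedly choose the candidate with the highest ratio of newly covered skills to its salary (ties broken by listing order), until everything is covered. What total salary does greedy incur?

Pick 1: C3 adds 2 new (security, frontend) at salary 2 (ratio 2/2).
Pick 2: C4 adds 6 new (mobile, ML, API, Linux, UX, testing) at salary 16 (ratio 6/16).
Pick 3: C2 adds 2 new (networking, backend) at salary 10 (ratio 2/10).
Greedy total salary: 2 + 16 + 10 = 28. (The true optimum is 26, so greedy overshoots here.)

28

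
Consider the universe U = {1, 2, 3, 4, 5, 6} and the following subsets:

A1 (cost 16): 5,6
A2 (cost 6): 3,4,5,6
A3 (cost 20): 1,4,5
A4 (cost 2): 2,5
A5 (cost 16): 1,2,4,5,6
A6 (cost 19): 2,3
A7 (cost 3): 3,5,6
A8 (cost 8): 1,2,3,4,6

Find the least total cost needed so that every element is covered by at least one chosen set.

10

A4, A8 cover every element at cost 2 + 8 = 10.
Any cover uses at least 2 sets; among all covering selections none totals below 10.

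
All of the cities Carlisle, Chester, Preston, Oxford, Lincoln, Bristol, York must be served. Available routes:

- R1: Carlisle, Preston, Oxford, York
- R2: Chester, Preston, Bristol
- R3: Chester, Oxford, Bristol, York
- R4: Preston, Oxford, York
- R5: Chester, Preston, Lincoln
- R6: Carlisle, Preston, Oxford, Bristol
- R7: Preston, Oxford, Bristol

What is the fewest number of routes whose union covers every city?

R1, R2, R5 together cover {Carlisle, Chester, Preston, Oxford, Lincoln, Bristol, York} — every city.
No 2 of the 7 routes cover everything (all 21 pairs fall short), so 3 is minimum.

3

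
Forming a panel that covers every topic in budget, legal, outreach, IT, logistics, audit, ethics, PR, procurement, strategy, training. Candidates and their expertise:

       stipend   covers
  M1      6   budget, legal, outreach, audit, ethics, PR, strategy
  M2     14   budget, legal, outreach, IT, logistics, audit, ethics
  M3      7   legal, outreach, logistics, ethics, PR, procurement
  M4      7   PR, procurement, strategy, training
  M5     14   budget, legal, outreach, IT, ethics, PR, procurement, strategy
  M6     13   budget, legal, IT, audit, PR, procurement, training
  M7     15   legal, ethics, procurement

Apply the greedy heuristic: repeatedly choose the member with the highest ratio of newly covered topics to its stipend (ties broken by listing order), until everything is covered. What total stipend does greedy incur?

26

Pick 1: M1 adds 7 new (budget, legal, outreach, audit, ethics, PR, strategy) at stipend 6 (ratio 7/6).
Pick 2: M3 adds 2 new (logistics, procurement) at stipend 7 (ratio 2/7).
Pick 3: M6 adds 2 new (IT, training) at stipend 13 (ratio 2/13).
Greedy total stipend: 6 + 7 + 13 = 26. (The true optimum is 21, so greedy overshoots here.)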